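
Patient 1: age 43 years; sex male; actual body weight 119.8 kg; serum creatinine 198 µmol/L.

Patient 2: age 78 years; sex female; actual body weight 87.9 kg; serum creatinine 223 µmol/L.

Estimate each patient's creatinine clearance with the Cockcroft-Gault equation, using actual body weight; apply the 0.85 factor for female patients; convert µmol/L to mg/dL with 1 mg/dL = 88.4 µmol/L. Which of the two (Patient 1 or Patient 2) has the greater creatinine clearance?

Patient 1

Patient 1: SCr = 198 / 88.4 = 2.24 mg/dL
Patient 1: CrCl = (140 − 43) × 119.8 / (72 × 2.24) = 11620.6 / 161.28 ≈ 72.1 mL/min
Patient 2: SCr = 223 / 88.4 = 2.523 mg/dL
Patient 2: CrCl = (140 − 78) × 87.9 / (72 × 2.523) × 0.85 = 5449.8 / 181.66 × 0.85 ≈ 25.5 mL/min
72.1 vs 25.5 mL/min → Patient 1 is higher.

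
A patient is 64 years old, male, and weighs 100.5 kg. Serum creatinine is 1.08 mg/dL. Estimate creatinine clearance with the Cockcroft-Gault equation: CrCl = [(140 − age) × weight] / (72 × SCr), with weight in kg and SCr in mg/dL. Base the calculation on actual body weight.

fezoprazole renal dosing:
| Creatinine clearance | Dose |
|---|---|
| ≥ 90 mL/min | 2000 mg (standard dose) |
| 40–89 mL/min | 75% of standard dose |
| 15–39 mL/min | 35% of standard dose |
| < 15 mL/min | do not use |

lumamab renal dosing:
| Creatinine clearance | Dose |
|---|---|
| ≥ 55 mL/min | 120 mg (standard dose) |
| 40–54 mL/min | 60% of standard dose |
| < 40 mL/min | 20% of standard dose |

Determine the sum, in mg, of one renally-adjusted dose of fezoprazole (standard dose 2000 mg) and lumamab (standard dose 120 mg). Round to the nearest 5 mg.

CrCl = (140 − 64) × 100.5 / (72 × 1.08) = 7638.0 / 77.76 ≈ 98.2 mL/min
CrCl ≈ 98 mL/min.
fezoprazole: ≥ 90 mL/min → 100% of 2000 mg = 2000 mg.
lumamab: ≥ 55 mL/min → 100% of 120 mg = 120 mg.
Total = 2000 + 120 = 2120 mg.

2120 mg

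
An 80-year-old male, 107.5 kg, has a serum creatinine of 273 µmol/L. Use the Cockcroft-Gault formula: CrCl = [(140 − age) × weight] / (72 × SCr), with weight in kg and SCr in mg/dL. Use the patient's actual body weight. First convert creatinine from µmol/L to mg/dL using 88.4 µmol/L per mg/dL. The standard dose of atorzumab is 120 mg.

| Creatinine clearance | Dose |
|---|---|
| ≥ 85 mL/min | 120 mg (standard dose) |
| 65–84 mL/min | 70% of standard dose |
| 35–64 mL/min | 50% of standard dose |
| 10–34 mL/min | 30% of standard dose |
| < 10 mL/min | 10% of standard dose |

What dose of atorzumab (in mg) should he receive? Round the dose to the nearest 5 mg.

SCr = 273 / 88.4 = 3.088 mg/dL
CrCl = (140 − 80) × 107.5 / (72 × 3.088) = 6450.0 / 222.34 ≈ 29.0 mL/min
CrCl ≈ 29 mL/min → bracket 10–34 mL/min.
30% of 120 mg = 36 mg → 35 mg

35 mg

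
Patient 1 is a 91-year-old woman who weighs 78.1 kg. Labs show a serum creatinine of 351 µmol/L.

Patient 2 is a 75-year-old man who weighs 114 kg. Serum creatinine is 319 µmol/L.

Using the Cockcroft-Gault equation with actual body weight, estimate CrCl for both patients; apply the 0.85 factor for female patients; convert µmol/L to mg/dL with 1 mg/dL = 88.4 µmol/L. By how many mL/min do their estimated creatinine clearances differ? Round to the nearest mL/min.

Patient 1: SCr = 351 / 88.4 = 3.971 mg/dL
Patient 1: CrCl = (140 − 91) × 78.1 / (72 × 3.971) × 0.85 = 3826.9 / 285.91 × 0.85 ≈ 11.4 mL/min
Patient 2: SCr = 319 / 88.4 = 3.609 mg/dL
Patient 2: CrCl = (140 − 75) × 114 / (72 × 3.609) = 7410.0 / 259.85 ≈ 28.5 mL/min
|11.4 − 28.5| = 17.1 mL/min

17 mL/min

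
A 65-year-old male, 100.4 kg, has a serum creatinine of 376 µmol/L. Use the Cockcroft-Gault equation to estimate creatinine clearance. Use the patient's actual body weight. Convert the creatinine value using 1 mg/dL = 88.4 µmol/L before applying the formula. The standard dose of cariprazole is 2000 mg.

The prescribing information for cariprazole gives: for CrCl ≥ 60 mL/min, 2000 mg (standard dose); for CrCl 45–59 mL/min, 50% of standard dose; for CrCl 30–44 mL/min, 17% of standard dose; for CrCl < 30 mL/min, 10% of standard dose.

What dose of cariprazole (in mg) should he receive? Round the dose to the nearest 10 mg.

200 mg

SCr = 376 / 88.4 = 4.253 mg/dL
CrCl = (140 − 65) × 100.4 / (72 × 4.253) = 7530.0 / 306.22 ≈ 24.6 mL/min
CrCl ≈ 25 mL/min → bracket < 30 mL/min.
10% of 2000 mg = 200 mg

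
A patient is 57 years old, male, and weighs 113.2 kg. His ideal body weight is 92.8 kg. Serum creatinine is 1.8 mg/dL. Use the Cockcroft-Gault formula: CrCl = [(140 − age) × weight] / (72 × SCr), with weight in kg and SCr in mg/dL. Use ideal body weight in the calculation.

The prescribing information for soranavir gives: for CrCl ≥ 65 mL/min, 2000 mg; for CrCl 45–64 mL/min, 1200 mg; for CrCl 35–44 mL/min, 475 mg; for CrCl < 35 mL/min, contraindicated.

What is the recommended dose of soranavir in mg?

1200 mg

CrCl = (140 − 57) × 92.8 / (72 × 1.8) = 7702.4 / 129.60 ≈ 59.4 mL/min
CrCl ≈ 59 mL/min → bracket 45–64 mL/min.
Dose for this bracket: 1200 mg.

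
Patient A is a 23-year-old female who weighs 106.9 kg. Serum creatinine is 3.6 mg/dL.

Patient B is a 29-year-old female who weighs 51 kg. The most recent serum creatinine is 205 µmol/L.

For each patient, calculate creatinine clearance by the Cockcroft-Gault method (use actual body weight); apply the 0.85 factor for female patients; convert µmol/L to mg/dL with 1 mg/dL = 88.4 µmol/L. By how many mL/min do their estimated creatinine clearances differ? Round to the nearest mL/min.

12 mL/min

Patient A: CrCl = (140 − 23) × 106.9 / (72 × 3.6) × 0.85 = 12507.3 / 259.20 × 0.85 ≈ 41.0 mL/min
Patient B: SCr = 205 / 88.4 = 2.319 mg/dL
Patient B: CrCl = (140 − 29) × 51 / (72 × 2.319) × 0.85 = 5661.0 / 166.97 × 0.85 ≈ 28.8 mL/min
|41.0 − 28.8| = 12.2 mL/min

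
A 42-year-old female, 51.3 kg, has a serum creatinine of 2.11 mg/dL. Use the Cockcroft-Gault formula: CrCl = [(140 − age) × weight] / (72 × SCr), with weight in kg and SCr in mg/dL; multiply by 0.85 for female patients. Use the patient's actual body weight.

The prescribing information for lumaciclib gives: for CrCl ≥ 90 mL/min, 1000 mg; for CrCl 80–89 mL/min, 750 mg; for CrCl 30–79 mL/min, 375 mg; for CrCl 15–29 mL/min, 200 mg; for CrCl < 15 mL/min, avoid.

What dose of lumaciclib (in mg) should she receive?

200 mg

CrCl = (140 − 42) × 51.3 / (72 × 2.11) × 0.85 = 5027.4 / 151.92 × 0.85 ≈ 28.1 mL/min
CrCl ≈ 28 mL/min → bracket 15–29 mL/min.
Dose for this bracket: 200 mg.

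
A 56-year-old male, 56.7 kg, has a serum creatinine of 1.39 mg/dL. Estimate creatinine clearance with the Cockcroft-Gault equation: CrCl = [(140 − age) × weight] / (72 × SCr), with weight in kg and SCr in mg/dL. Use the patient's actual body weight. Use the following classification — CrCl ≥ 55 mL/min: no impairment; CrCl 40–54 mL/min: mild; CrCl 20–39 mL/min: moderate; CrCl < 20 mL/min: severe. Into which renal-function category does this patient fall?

CrCl = (140 − 56) × 56.7 / (72 × 1.39) = 4762.8 / 100.08 ≈ 47.6 mL/min
48 mL/min falls in the 'mild' range.

mild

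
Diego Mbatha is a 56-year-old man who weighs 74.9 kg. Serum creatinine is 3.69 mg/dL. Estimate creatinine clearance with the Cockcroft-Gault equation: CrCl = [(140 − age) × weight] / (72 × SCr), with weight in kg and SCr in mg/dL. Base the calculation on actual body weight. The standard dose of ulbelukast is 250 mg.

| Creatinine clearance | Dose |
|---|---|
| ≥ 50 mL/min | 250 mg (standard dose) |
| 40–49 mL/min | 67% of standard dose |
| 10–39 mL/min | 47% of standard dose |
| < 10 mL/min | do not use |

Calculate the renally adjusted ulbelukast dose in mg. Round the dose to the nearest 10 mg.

CrCl = (140 − 56) × 74.9 / (72 × 3.69) = 6291.6 / 265.68 ≈ 23.7 mL/min
CrCl ≈ 24 mL/min → bracket 10–39 mL/min.
47% of 250 mg = 117.5 mg → 120 mg

120 mg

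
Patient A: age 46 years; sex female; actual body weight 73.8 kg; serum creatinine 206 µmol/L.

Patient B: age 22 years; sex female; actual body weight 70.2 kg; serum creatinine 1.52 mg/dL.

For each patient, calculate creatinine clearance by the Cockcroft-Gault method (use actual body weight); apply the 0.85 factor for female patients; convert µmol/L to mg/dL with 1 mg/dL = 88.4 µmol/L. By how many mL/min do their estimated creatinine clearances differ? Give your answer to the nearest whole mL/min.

29 mL/min

Patient A: SCr = 206 / 88.4 = 2.33 mg/dL
Patient A: CrCl = (140 − 46) × 73.8 / (72 × 2.33) × 0.85 = 6937.2 / 167.76 × 0.85 ≈ 35.1 mL/min
Patient B: CrCl = (140 − 22) × 70.2 / (72 × 1.52) × 0.85 = 8283.6 / 109.44 × 0.85 ≈ 64.3 mL/min
|35.1 − 64.3| = 29.2 mL/min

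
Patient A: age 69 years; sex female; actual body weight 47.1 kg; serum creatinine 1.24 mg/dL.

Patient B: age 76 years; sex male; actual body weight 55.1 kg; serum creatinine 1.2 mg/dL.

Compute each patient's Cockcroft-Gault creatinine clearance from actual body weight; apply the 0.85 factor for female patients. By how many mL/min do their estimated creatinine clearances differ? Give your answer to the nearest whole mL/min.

Patient A: CrCl = (140 − 69) × 47.1 / (72 × 1.24) × 0.85 = 3344.1 / 89.28 × 0.85 ≈ 31.8 mL/min
Patient B: CrCl = (140 − 76) × 55.1 / (72 × 1.2) = 3526.4 / 86.40 ≈ 40.8 mL/min
|31.8 − 40.8| = 9.0 mL/min

9 mL/min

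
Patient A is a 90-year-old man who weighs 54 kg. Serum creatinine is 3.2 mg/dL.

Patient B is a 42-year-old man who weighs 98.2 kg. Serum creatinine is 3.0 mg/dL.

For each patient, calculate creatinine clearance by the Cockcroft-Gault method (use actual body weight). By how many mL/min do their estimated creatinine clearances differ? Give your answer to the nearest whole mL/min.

33 mL/min

Patient A: CrCl = (140 − 90) × 54 / (72 × 3.2) = 2700.0 / 230.40 ≈ 11.7 mL/min
Patient B: CrCl = (140 − 42) × 98.2 / (72 × 3) = 9623.6 / 216.00 ≈ 44.6 mL/min
|11.7 − 44.6| = 32.9 mL/min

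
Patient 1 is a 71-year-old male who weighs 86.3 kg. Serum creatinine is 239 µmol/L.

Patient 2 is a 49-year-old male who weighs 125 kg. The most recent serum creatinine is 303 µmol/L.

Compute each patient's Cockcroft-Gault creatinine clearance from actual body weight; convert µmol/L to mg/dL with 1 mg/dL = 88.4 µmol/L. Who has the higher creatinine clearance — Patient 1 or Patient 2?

Patient 2

Patient 1: SCr = 239 / 88.4 = 2.704 mg/dL
Patient 1: CrCl = (140 − 71) × 86.3 / (72 × 2.704) = 5954.7 / 194.69 ≈ 30.6 mL/min
Patient 2: SCr = 303 / 88.4 = 3.428 mg/dL
Patient 2: CrCl = (140 − 49) × 125 / (72 × 3.428) = 11375.0 / 246.82 ≈ 46.1 mL/min
30.6 vs 46.1 mL/min → Patient 2 is higher.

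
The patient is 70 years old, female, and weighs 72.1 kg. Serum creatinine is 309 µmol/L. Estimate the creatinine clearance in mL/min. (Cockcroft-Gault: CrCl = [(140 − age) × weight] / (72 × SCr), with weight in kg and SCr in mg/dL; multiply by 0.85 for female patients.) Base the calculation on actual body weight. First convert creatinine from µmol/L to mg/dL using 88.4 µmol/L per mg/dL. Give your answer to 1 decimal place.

17.0 mL/min

SCr = 309 / 88.4 = 3.495 mg/dL
CrCl = (140 − 70) × 72.1 / (72 × 3.495) × 0.85 = 5047.0 / 251.64 × 0.85 ≈ 17.0 mL/min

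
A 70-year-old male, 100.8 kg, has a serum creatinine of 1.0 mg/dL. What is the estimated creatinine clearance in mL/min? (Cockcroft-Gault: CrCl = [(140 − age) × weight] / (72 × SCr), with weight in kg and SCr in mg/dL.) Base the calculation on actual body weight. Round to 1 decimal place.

98.0 mL/min

CrCl = (140 − 70) × 100.8 / (72 × 1) = 7056.0 / 72.00 ≈ 98.0 mL/min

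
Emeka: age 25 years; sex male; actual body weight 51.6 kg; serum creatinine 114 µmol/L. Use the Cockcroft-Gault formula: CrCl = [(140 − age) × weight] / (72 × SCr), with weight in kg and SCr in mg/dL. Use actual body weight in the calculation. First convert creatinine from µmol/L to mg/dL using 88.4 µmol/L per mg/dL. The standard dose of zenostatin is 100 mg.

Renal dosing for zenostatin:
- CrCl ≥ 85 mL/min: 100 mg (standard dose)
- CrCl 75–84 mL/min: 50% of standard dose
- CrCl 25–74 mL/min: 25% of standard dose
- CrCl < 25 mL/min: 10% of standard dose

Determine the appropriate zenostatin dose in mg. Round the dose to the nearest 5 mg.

SCr = 114 / 88.4 = 1.29 mg/dL
CrCl = (140 − 25) × 51.6 / (72 × 1.29) = 5934.0 / 92.88 ≈ 63.9 mL/min
CrCl ≈ 64 mL/min → bracket 25–74 mL/min.
25% of 100 mg = 25 mg

25 mg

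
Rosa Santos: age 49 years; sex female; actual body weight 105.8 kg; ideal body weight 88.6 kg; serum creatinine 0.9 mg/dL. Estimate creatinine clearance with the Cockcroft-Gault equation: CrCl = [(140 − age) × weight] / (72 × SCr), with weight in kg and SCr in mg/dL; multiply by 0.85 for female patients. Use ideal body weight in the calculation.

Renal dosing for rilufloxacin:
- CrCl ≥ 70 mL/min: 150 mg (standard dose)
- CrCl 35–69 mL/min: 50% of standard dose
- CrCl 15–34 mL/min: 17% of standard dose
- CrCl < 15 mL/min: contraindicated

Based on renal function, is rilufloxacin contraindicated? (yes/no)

CrCl = (140 − 49) × 88.6 / (72 × 0.9) × 0.85 = 8062.6 / 64.80 × 0.85 ≈ 105.8 mL/min
CrCl ≈ 106 mL/min, which is ≥ 15 mL/min.

no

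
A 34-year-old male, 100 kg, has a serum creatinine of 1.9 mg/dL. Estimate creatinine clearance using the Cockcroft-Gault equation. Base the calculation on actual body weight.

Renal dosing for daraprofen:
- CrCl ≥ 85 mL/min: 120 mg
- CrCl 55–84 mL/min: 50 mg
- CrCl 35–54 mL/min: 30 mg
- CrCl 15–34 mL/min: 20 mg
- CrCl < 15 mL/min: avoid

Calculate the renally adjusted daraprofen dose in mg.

50 mg

CrCl = (140 − 34) × 100 / (72 × 1.9) = 10600.0 / 136.80 ≈ 77.5 mL/min
CrCl ≈ 77 mL/min → bracket 55–84 mL/min.
Dose for this bracket: 50 mg.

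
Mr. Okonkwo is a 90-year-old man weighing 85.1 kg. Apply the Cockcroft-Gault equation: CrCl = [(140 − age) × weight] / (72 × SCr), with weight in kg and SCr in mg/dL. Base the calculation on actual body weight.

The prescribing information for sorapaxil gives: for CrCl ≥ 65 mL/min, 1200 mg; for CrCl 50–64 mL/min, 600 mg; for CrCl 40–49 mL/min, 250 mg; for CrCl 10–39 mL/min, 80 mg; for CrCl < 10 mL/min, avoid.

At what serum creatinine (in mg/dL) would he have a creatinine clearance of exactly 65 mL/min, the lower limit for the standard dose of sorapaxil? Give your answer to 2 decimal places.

Standard dose requires CrCl ≥ 65 mL/min.
Set (140 − 90) × 85.1 / (72 × SCr) = 65
SCr = (140 − 90) × 85.1 / (72 × 65) = 0.909 mg/dL

0.91 mg/dL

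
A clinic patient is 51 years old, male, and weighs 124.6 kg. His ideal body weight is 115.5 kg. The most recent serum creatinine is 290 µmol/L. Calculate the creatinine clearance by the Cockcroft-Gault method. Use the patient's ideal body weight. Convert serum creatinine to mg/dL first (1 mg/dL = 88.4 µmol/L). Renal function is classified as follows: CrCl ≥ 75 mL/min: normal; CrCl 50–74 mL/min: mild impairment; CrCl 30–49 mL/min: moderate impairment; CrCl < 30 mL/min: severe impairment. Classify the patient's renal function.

moderate impairment

SCr = 290 / 88.4 = 3.281 mg/dL
CrCl = (140 − 51) × 115.5 / (72 × 3.281) = 10279.5 / 236.23 ≈ 43.5 mL/min
44 mL/min falls in the 'moderate impairment' range.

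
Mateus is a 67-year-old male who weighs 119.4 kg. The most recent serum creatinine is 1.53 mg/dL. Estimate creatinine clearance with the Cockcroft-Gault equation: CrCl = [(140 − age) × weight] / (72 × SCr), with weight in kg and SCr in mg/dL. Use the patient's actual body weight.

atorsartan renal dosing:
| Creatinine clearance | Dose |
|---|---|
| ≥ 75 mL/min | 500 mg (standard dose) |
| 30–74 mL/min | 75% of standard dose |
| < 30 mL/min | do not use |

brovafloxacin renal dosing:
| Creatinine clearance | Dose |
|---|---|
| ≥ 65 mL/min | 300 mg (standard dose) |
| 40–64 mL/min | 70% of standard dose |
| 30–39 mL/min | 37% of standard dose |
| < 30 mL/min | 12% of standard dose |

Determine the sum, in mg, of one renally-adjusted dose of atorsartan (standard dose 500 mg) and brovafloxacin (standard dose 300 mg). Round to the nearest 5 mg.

800 mg

CrCl = (140 − 67) × 119.4 / (72 × 1.53) = 8716.2 / 110.16 ≈ 79.1 mL/min
CrCl ≈ 79 mL/min.
atorsartan: ≥ 75 mL/min → 100% of 500 mg = 500 mg.
brovafloxacin: ≥ 65 mL/min → 100% of 300 mg = 300 mg.
Total = 500 + 300 = 800 mg.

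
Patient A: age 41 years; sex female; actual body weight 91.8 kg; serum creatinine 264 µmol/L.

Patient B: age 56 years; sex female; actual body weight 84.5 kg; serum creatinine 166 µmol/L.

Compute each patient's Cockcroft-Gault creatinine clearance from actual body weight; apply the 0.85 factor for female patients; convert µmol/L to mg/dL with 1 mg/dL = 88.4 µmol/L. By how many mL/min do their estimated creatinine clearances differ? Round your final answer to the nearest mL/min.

9 mL/min

Patient A: SCr = 264 / 88.4 = 2.986 mg/dL
Patient A: CrCl = (140 − 41) × 91.8 / (72 × 2.986) × 0.85 = 9088.2 / 214.99 × 0.85 ≈ 35.9 mL/min
Patient B: SCr = 166 / 88.4 = 1.878 mg/dL
Patient B: CrCl = (140 − 56) × 84.5 / (72 × 1.878) × 0.85 = 7098.0 / 135.22 × 0.85 ≈ 44.6 mL/min
|35.9 − 44.6| = 8.7 mL/min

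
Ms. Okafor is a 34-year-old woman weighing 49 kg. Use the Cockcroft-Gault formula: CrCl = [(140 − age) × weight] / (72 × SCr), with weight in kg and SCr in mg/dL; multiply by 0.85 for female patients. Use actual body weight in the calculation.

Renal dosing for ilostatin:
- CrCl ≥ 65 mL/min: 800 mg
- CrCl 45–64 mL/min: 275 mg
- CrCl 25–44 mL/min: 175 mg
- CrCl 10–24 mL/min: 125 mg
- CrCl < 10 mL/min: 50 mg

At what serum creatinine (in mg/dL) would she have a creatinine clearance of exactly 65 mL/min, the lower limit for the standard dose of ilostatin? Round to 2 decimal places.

0.94 mg/dL

Standard dose requires CrCl ≥ 65 mL/min.
Set (140 − 34) × 49 × 0.85 / (72 × SCr) = 65
SCr = (140 − 34) × 49 × 0.85 / (72 × 65) = 0.943 mg/dL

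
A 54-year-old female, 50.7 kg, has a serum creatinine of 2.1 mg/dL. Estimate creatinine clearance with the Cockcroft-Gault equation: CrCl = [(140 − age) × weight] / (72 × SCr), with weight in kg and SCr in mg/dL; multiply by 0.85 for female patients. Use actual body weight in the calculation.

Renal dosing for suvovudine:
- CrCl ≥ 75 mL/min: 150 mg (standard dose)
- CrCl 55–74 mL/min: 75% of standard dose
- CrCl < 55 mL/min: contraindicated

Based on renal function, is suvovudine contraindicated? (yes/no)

yes

CrCl = (140 − 54) × 50.7 / (72 × 2.1) × 0.85 = 4360.2 / 151.20 × 0.85 ≈ 24.5 mL/min
CrCl ≈ 25 mL/min, which is < 55 mL/min.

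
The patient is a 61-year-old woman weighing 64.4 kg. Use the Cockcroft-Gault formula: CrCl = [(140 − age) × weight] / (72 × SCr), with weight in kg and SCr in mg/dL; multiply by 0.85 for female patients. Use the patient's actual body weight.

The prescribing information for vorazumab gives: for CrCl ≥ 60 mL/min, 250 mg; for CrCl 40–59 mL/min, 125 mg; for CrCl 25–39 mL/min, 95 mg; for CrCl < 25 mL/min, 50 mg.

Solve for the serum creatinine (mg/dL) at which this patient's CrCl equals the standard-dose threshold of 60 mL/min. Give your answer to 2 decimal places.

Standard dose requires CrCl ≥ 60 mL/min.
Set (140 − 61) × 64.4 × 0.85 / (72 × SCr) = 60
SCr = (140 − 61) × 64.4 × 0.85 / (72 × 60) = 1.001 mg/dL

1.00 mg/dL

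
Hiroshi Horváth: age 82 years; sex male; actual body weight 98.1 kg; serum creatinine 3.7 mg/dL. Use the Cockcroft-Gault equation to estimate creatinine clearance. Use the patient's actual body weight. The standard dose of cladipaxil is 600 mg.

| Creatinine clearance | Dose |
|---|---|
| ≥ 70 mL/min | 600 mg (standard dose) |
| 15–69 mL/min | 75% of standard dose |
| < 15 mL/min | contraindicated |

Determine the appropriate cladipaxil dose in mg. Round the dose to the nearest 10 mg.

450 mg

CrCl = (140 − 82) × 98.1 / (72 × 3.7) = 5689.8 / 266.40 ≈ 21.4 mL/min
CrCl ≈ 21 mL/min → bracket 15–69 mL/min.
75% of 600 mg = 450 mg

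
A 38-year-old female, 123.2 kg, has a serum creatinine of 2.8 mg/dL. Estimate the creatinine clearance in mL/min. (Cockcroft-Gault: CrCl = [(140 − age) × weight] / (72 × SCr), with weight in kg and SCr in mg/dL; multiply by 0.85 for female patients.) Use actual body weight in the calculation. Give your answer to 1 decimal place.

CrCl = (140 − 38) × 123.2 / (72 × 2.8) × 0.85 = 12566.4 / 201.60 × 0.85 ≈ 53.0 mL/min

53.0 mL/min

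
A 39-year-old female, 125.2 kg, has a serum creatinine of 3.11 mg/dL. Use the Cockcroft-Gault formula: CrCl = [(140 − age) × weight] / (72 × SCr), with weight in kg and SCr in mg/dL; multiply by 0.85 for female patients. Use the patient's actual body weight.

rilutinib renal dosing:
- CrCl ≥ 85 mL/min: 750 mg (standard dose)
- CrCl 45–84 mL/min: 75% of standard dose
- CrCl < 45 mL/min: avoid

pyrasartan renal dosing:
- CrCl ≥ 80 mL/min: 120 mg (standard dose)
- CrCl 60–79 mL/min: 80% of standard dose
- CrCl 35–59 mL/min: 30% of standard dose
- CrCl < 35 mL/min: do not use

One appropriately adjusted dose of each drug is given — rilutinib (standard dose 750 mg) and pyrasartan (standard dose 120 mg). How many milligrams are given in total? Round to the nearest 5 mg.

600 mg

CrCl = (140 − 39) × 125.2 / (72 × 3.11) × 0.85 = 12645.2 / 223.92 × 0.85 ≈ 48.0 mL/min
CrCl ≈ 48 mL/min.
rilutinib: 45–84 mL/min → 75% of 750 mg = 562.5 mg.
pyrasartan: 35–59 mL/min → 30% of 120 mg = 36 mg.
Total = 562.5 + 36 = 598.5 mg.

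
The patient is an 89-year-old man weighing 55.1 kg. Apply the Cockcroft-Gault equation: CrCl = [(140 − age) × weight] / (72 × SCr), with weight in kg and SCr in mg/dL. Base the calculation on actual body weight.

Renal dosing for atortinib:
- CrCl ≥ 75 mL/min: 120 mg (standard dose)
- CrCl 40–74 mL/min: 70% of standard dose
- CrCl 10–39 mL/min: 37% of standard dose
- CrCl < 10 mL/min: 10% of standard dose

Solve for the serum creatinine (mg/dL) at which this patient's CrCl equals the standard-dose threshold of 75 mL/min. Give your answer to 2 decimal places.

Standard dose requires CrCl ≥ 75 mL/min.
Set (140 − 89) × 55.1 / (72 × SCr) = 75
SCr = (140 − 89) × 55.1 / (72 × 75) = 0.520 mg/dL

0.52 mg/dL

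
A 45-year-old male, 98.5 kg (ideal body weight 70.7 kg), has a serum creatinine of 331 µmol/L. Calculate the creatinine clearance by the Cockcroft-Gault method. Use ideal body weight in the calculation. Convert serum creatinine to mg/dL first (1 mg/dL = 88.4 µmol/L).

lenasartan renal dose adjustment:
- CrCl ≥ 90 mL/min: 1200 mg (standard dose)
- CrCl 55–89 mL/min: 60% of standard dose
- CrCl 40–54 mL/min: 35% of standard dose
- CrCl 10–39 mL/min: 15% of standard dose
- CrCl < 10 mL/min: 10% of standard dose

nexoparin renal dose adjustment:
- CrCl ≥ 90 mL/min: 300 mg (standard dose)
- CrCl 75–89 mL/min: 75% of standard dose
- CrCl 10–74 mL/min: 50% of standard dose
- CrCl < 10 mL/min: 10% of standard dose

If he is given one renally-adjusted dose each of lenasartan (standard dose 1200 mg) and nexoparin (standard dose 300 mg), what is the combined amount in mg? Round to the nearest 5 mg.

330 mg

SCr = 331 / 88.4 = 3.744 mg/dL
CrCl = (140 − 45) × 70.7 / (72 × 3.744) = 6716.5 / 269.57 ≈ 24.9 mL/min
CrCl ≈ 25 mL/min.
lenasartan: 10–39 mL/min → 15% of 1200 mg = 180 mg.
nexoparin: 10–74 mL/min → 50% of 300 mg = 150 mg.
Total = 180 + 150 = 330 mg.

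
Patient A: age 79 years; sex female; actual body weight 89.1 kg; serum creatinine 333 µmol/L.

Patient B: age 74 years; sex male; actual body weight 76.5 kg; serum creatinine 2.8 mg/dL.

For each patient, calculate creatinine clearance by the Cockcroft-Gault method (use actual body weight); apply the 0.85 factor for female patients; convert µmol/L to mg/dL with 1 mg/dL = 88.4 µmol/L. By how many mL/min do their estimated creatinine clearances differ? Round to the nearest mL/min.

Patient A: SCr = 333 / 88.4 = 3.767 mg/dL
Patient A: CrCl = (140 − 79) × 89.1 / (72 × 3.767) × 0.85 = 5435.1 / 271.22 × 0.85 ≈ 17.0 mL/min
Patient B: CrCl = (140 − 74) × 76.5 / (72 × 2.8) = 5049.0 / 201.60 ≈ 25.0 mL/min
|17.0 − 25.0| = 8.0 mL/min

8 mL/min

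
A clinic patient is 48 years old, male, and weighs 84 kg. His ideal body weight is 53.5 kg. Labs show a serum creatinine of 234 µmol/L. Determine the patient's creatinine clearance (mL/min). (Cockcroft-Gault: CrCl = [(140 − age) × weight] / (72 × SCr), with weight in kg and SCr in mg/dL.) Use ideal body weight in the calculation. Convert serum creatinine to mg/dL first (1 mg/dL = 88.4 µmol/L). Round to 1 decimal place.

25.8 mL/min

SCr = 234 / 88.4 = 2.647 mg/dL
CrCl = (140 − 48) × 53.5 / (72 × 2.647) = 4922.0 / 190.58 ≈ 25.8 mL/min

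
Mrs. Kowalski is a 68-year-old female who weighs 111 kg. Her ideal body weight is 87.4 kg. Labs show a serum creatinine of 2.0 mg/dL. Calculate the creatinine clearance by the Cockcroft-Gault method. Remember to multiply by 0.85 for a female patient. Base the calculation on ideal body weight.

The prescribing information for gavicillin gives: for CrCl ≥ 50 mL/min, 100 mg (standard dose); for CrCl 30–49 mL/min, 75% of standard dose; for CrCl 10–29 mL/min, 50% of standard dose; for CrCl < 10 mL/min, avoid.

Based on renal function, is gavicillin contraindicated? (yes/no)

CrCl = (140 − 68) × 87.4 / (72 × 2) × 0.85 = 6292.8 / 144.00 × 0.85 ≈ 37.1 mL/min
CrCl ≈ 37 mL/min, which is ≥ 10 mL/min.

no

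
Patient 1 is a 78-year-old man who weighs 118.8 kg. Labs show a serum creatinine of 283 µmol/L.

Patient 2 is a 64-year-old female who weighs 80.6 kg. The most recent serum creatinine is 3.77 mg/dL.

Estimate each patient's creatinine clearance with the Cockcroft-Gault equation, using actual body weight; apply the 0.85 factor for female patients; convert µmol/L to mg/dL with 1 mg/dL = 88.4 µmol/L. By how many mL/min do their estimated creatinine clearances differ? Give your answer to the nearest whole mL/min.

Patient 1: SCr = 283 / 88.4 = 3.201 mg/dL
Patient 1: CrCl = (140 − 78) × 118.8 / (72 × 3.201) = 7365.6 / 230.47 ≈ 32.0 mL/min
Patient 2: CrCl = (140 − 64) × 80.6 / (72 × 3.77) × 0.85 = 6125.6 / 271.44 × 0.85 ≈ 19.2 mL/min
|32.0 − 19.2| = 12.8 mL/min

13 mL/min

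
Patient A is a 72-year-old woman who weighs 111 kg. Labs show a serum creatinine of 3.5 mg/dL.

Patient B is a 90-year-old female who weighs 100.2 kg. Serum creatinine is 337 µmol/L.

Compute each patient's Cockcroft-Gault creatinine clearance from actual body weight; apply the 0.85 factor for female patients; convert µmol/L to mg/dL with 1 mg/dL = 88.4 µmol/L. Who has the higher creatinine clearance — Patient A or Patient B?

Patient A

Patient A: CrCl = (140 − 72) × 111 / (72 × 3.5) × 0.85 = 7548.0 / 252.00 × 0.85 ≈ 25.5 mL/min
Patient B: SCr = 337 / 88.4 = 3.812 mg/dL
Patient B: CrCl = (140 − 90) × 100.2 / (72 × 3.812) × 0.85 = 5010.0 / 274.46 × 0.85 ≈ 15.5 mL/min
25.5 vs 15.5 mL/min → Patient A is higher.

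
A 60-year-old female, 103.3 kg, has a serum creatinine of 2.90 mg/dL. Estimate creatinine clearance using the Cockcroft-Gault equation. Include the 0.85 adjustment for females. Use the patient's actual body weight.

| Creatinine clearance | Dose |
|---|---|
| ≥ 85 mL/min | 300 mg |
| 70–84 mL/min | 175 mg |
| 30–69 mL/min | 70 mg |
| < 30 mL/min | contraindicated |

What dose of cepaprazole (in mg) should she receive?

CrCl = (140 − 60) × 103.3 / (72 × 2.9) × 0.85 = 8264.0 / 208.80 × 0.85 ≈ 33.6 mL/min
CrCl ≈ 34 mL/min → bracket 30–69 mL/min.
Dose for this bracket: 70 mg.

70 mg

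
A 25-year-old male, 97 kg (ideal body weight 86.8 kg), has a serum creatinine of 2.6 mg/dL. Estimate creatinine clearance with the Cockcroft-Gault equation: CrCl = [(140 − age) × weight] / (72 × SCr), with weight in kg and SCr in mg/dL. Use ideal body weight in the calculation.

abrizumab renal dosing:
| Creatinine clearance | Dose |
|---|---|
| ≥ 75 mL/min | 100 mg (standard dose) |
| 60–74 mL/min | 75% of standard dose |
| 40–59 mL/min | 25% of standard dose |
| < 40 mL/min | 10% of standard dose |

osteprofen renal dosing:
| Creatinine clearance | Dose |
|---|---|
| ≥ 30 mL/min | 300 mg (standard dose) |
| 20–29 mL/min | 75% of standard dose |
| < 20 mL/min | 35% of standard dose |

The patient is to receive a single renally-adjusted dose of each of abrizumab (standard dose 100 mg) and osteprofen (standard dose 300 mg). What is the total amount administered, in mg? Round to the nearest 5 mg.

CrCl = (140 − 25) × 86.8 / (72 × 2.6) = 9982.0 / 187.20 ≈ 53.3 mL/min
CrCl ≈ 53 mL/min.
abrizumab: 40–59 mL/min → 25% of 100 mg = 25 mg.
osteprofen: ≥ 30 mL/min → 100% of 300 mg = 300 mg.
Total = 25 + 300 = 325 mg.

325 mg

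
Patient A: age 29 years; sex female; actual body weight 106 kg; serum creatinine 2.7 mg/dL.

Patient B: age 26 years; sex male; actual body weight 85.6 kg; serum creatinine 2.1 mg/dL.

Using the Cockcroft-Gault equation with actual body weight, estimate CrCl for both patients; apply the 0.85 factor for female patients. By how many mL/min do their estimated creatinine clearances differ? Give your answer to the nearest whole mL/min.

Patient A: CrCl = (140 − 29) × 106 / (72 × 2.7) × 0.85 = 11766.0 / 194.40 × 0.85 ≈ 51.4 mL/min
Patient B: CrCl = (140 − 26) × 85.6 / (72 × 2.1) = 9758.4 / 151.20 ≈ 64.5 mL/min
|51.4 − 64.5| = 13.1 mL/min

13 mL/min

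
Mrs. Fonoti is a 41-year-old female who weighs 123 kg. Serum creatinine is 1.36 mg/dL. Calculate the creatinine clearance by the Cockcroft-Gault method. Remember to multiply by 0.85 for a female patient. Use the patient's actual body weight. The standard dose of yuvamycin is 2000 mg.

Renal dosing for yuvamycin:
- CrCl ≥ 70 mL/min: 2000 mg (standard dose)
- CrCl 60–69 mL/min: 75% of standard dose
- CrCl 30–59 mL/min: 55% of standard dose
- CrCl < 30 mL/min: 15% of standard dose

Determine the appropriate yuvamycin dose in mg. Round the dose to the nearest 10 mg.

2000 mg

CrCl = (140 − 41) × 123 / (72 × 1.36) × 0.85 = 12177.0 / 97.92 × 0.85 ≈ 105.7 mL/min
CrCl ≈ 106 mL/min → bracket ≥ 70 mL/min.
100% of 2000 mg = 2000 mg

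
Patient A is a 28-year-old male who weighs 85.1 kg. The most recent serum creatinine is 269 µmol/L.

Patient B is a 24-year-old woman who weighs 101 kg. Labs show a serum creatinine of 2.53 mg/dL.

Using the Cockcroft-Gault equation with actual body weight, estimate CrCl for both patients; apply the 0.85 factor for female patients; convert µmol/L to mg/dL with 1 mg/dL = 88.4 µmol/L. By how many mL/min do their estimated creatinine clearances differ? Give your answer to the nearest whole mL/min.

11 mL/min

Patient A: SCr = 269 / 88.4 = 3.043 mg/dL
Patient A: CrCl = (140 − 28) × 85.1 / (72 × 3.043) = 9531.2 / 219.10 ≈ 43.5 mL/min
Patient B: CrCl = (140 − 24) × 101 / (72 × 2.53) × 0.85 = 11716.0 / 182.16 × 0.85 ≈ 54.7 mL/min
|43.5 − 54.7| = 11.2 mL/min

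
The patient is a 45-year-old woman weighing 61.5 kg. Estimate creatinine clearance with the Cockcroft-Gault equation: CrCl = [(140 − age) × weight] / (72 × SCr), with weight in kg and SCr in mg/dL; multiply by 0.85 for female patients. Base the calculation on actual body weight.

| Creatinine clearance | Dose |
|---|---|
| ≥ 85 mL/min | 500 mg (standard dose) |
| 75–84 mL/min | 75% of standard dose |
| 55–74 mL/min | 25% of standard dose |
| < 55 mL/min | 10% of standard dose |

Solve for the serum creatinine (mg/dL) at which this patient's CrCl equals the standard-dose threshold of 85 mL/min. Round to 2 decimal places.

Standard dose requires CrCl ≥ 85 mL/min.
Set (140 − 45) × 61.5 × 0.85 / (72 × SCr) = 85
SCr = (140 − 45) × 61.5 × 0.85 / (72 × 85) = 0.811 mg/dL

0.81 mg/dL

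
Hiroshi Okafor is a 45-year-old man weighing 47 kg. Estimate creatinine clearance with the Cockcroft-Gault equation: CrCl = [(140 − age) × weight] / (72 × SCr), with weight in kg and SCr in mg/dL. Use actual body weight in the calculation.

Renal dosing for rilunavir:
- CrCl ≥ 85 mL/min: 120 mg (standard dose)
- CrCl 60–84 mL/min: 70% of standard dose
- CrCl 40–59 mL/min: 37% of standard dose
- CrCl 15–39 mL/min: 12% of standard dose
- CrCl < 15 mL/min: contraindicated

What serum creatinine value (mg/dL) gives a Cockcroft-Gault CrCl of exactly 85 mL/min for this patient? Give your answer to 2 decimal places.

0.73 mg/dL

Standard dose requires CrCl ≥ 85 mL/min.
Set (140 − 45) × 47 / (72 × SCr) = 85
SCr = (140 − 45) × 47 / (72 × 85) = 0.730 mg/dL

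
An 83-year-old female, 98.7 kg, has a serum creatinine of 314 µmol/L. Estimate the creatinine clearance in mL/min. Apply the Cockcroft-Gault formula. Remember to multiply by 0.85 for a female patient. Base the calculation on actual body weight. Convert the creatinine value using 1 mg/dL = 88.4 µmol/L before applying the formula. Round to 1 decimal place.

18.7 mL/min

SCr = 314 / 88.4 = 3.552 mg/dL
CrCl = (140 − 83) × 98.7 / (72 × 3.552) × 0.85 = 5625.9 / 255.74 × 0.85 ≈ 18.7 mL/min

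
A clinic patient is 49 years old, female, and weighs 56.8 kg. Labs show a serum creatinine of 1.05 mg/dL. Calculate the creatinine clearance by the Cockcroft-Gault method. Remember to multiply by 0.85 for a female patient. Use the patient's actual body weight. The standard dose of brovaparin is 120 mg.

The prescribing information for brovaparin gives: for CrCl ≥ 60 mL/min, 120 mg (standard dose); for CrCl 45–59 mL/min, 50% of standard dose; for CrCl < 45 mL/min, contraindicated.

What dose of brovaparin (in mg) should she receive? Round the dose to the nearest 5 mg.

CrCl = (140 − 49) × 56.8 / (72 × 1.05) × 0.85 = 5168.8 / 75.60 × 0.85 ≈ 58.1 mL/min
CrCl ≈ 58 mL/min → bracket 45–59 mL/min.
50% of 120 mg = 60 mg

60 mg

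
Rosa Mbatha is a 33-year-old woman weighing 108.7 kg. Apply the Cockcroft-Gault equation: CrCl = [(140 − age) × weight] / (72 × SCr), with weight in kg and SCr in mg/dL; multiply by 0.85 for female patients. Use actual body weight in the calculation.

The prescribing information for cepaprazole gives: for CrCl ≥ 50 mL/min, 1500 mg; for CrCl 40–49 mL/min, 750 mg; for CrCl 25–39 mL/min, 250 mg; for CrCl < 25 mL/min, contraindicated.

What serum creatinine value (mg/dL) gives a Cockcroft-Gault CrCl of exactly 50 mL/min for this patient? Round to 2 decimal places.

Standard dose requires CrCl ≥ 50 mL/min.
Set (140 − 33) × 108.7 × 0.85 / (72 × SCr) = 50
SCr = (140 − 33) × 108.7 × 0.85 / (72 × 50) = 2.746 mg/dL

2.75 mg/dL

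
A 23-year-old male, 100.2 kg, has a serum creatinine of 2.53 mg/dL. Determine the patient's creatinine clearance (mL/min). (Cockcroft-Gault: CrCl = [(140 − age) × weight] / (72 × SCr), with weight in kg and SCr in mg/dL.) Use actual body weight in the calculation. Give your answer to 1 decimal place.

64.4 mL/min

CrCl = (140 − 23) × 100.2 / (72 × 2.53) = 11723.4 / 182.16 ≈ 64.4 mL/min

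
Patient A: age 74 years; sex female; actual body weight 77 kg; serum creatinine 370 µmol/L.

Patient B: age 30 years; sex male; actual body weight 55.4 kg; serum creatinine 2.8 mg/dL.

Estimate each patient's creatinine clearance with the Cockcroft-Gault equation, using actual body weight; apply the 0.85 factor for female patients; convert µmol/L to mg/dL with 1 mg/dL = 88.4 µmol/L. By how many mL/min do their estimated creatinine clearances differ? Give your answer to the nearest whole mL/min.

Patient A: SCr = 370 / 88.4 = 4.186 mg/dL
Patient A: CrCl = (140 − 74) × 77 / (72 × 4.186) × 0.85 = 5082.0 / 301.39 × 0.85 ≈ 14.3 mL/min
Patient B: CrCl = (140 − 30) × 55.4 / (72 × 2.8) = 6094.0 / 201.60 ≈ 30.2 mL/min
|14.3 − 30.2| = 15.9 mL/min

16 mL/min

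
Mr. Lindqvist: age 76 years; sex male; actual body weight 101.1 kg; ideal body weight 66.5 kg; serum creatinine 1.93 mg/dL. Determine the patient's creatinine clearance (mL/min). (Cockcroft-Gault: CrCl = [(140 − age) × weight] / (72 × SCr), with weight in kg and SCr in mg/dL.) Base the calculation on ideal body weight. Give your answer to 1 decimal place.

30.6 mL/min

CrCl = (140 − 76) × 66.5 / (72 × 1.93) = 4256.0 / 138.96 ≈ 30.6 mL/min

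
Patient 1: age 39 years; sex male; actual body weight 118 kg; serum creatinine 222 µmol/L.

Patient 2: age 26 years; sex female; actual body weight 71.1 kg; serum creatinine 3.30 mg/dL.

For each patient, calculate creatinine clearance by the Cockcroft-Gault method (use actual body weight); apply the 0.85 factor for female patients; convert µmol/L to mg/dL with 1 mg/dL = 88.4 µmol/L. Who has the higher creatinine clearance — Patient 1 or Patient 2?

Patient 1: SCr = 222 / 88.4 = 2.511 mg/dL
Patient 1: CrCl = (140 − 39) × 118 / (72 × 2.511) = 11918.0 / 180.79 ≈ 65.9 mL/min
Patient 2: CrCl = (140 − 26) × 71.1 / (72 × 3.3) × 0.85 = 8105.4 / 237.60 × 0.85 ≈ 29.0 mL/min
65.9 vs 29.0 mL/min → Patient 1 is higher.

Patient 1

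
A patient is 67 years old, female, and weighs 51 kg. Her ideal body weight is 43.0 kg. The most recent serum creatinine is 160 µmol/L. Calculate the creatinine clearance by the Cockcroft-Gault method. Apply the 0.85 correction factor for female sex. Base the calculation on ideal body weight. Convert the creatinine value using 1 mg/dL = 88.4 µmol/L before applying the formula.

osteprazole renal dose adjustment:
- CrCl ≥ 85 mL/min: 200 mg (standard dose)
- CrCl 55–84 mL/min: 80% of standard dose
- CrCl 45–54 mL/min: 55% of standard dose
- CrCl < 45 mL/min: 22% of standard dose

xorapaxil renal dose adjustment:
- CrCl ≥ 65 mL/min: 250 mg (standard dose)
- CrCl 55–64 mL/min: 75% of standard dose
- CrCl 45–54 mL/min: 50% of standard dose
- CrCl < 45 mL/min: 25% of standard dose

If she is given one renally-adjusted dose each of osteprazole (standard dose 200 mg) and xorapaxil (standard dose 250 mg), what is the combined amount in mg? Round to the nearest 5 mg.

105 mg

SCr = 160 / 88.4 = 1.81 mg/dL
CrCl = (140 − 67) × 43 / (72 × 1.81) × 0.85 = 3139.0 / 130.32 × 0.85 ≈ 20.5 mL/min
CrCl ≈ 20 mL/min.
osteprazole: < 45 mL/min → 22% of 200 mg = 44 mg.
xorapaxil: < 45 mL/min → 25% of 250 mg = 62.5 mg.
Total = 44 + 62.5 = 106.5 mg.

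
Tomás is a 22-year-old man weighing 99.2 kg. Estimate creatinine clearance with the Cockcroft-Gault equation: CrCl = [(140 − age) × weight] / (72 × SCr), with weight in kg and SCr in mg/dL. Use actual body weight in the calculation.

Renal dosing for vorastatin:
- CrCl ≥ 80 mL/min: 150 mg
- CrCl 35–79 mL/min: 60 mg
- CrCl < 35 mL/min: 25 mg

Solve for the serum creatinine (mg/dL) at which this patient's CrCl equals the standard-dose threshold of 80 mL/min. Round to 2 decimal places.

2.03 mg/dL

Standard dose requires CrCl ≥ 80 mL/min.
Set (140 − 22) × 99.2 / (72 × SCr) = 80
SCr = (140 − 22) × 99.2 / (72 × 80) = 2.032 mg/dL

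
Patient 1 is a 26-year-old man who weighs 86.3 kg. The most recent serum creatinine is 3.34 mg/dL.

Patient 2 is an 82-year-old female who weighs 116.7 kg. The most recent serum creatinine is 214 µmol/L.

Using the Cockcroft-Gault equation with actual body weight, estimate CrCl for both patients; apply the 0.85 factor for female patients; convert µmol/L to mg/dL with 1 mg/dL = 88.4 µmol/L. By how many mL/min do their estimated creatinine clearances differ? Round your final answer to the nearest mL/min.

Patient 1: CrCl = (140 − 26) × 86.3 / (72 × 3.34) = 9838.2 / 240.48 ≈ 40.9 mL/min
Patient 2: SCr = 214 / 88.4 = 2.421 mg/dL
Patient 2: CrCl = (140 − 82) × 116.7 / (72 × 2.421) × 0.85 = 6768.6 / 174.31 × 0.85 ≈ 33.0 mL/min
|40.9 − 33.0| = 7.9 mL/min

8 mL/min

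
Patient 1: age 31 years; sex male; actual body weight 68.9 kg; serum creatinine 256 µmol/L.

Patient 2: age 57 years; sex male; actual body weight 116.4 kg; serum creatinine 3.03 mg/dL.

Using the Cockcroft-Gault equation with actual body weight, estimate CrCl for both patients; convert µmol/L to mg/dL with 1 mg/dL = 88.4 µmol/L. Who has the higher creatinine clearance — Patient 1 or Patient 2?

Patient 2

Patient 1: SCr = 256 / 88.4 = 2.896 mg/dL
Patient 1: CrCl = (140 − 31) × 68.9 / (72 × 2.896) = 7510.1 / 208.51 ≈ 36.0 mL/min
Patient 2: CrCl = (140 − 57) × 116.4 / (72 × 3.03) = 9661.2 / 218.16 ≈ 44.3 mL/min
36.0 vs 44.3 mL/min → Patient 2 is higher.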